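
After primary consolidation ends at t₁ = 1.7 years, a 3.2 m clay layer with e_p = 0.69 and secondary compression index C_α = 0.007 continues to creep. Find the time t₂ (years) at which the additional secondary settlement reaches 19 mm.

t₂ ≈ 46.1 years

S_s = C_α·H/(1+e_p)·log₁₀(t₂/t₁) ⇒ log₁₀(t₂/t₁) = S_s·(1+e_p)/(C_α·H).
log₁₀(t₂/t₁) = 0.019 × (1+0.69) / (0.007×3.2) = 1.433
t₂ = t₁ × 10^1.433 = 1.7 × 27.13 = 46.12 years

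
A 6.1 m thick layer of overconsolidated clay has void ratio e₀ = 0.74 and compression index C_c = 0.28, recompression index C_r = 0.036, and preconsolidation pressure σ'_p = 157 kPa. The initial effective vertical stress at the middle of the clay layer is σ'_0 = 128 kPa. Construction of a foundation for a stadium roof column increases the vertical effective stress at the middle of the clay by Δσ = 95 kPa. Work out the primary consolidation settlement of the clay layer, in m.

Final effective stress: σ'_f = 128 + 95 = 223 kPa.
σ'_f = 223 > σ'_p = 157 kPa, so the stress path crosses the preconsolidation pressure — recompression up to σ'_p, then virgin compression beyond:
S_c = H/(1+e₀)·[C_r·log₁₀(σ'_p/σ'_0) + C_c·log₁₀(σ'_f/σ'_p)]
    = 6.1/1.74 × [0.036×log₁₀(157/128) + 0.28×log₁₀(223/157)]
    = 3.5057 × [0.0031928 + 0.042673] = 0.1608 m

S_c ≈ 0.161 m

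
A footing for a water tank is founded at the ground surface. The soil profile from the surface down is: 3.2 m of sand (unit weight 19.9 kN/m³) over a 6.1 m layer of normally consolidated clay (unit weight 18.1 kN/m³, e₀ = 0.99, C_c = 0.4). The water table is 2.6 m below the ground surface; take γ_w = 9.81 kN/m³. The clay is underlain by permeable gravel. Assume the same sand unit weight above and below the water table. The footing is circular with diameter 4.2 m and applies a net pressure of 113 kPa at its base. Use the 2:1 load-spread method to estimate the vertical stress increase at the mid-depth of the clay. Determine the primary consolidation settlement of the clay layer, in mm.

S_c ≈ 106 mm

Mid-depth of clay below the ground surface: z = 3.2 + 6.1/2 = 6.25 m.
Total vertical stress at mid-clay: σ_v = 19.9×3.2 + 18.1×3.05 = 118.88 kPa.
Pore pressure: u = 9.81×(6.25 − 2.6) = 35.806 kPa.
Initial effective stress: σ'_0 = σ_v − u = 118.88 − 35.806 = 83.074 kPa.
Stress increase at mid-clay by the 2:1 spreading method:
Δσ ≈ qD²/(D+z)² = 113×4.2²/(4.2+6.25)² = 18.253 kPa
Final effective stress: σ'_f = σ'_0 + Δσ = 83.074 + 18.253 = 101.33 kPa.
Normally consolidated clay, so the full stress increment lies on the virgin compression line:
S_c = C_c·H/(1+e₀)·log₁₀(σ'_f/σ'_0) = 0.4×6.1/(1+0.99)×log₁₀(101.33/83.074)
    = 1.2261 × 0.086273 = 0.1058 m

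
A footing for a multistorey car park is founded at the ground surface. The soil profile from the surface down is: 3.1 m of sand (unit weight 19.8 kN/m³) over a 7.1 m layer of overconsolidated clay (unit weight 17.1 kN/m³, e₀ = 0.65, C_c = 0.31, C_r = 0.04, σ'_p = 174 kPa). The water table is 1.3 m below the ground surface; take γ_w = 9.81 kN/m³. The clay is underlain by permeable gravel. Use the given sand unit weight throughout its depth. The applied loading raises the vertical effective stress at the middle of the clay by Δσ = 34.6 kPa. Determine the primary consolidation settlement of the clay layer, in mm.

Mid-depth of clay below the ground surface: z = 3.1 + 7.1/2 = 6.65 m.
Total vertical stress at mid-clay: σ_v = 19.8×3.1 + 17.1×3.55 = 122.09 kPa.
Pore pressure: u = 9.81×(6.65 − 1.3) = 52.483 kPa.
Initial effective stress: σ'_0 = σ_v − u = 122.09 − 52.483 = 69.607 kPa.
Final effective stress: σ'_f = 69.607 + 34.6 = 104.21 kPa.
σ'_f = 104.21 ≤ σ'_p = 174 kPa, so the clay remains overconsolidated and only the recompression index applies:
S_c = C_r·H/(1+e₀)·log₁₀(σ'_f/σ'_0) = 0.04×7.1/1.65×log₁₀(104.21/69.607)
    = 0.17212 × 0.17526 = 0.03017 m

S_c ≈ 30.2 mm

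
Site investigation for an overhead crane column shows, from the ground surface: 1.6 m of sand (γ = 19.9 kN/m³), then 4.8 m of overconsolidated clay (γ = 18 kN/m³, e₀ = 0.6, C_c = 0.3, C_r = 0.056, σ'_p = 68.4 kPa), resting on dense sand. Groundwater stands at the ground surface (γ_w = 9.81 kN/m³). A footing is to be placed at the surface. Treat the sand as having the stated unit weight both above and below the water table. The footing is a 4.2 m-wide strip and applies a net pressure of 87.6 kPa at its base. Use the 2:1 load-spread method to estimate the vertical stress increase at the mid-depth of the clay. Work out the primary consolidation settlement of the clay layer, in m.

S_c ≈ 0.112 m

Mid-depth of clay below the ground surface: z = 1.6 + 4.8/2 = 4 m.
Total vertical stress at mid-clay: σ_v = 19.9×1.6 + 18×2.4 = 75.04 kPa.
Pore pressure: u = 9.81×(4 − 0) = 39.24 kPa.
Initial effective stress: σ'_0 = σ_v − u = 75.04 − 39.24 = 35.8 kPa.
Stress increase at mid-clay by the 2:1 spreading method:
Δσ = qB/(B+z) = 87.6×4.2/(4.2+4) = 44.868 kPa
Final effective stress: σ'_f = 35.8 + 44.868 = 80.668 kPa.
σ'_f = 80.668 > σ'_p = 68.4 kPa, so the stress path crosses the preconsolidation pressure — recompression up to σ'_p, then virgin compression beyond:
S_c = H/(1+e₀)·[C_r·log₁₀(σ'_p/σ'_0) + C_c·log₁₀(σ'_f/σ'_p)]
    = 4.8/1.6 × [0.056×log₁₀(68.4/35.8) + 0.3×log₁₀(80.668/68.4)]
    = 3 × [0.015746 + 0.021494] = 0.1117 m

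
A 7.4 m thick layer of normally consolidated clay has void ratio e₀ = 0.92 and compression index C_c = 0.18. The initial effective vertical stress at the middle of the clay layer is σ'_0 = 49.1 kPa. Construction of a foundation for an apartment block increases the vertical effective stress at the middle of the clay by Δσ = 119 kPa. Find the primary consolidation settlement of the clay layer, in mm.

S_c ≈ 371 mm

Final effective stress: σ'_f = σ'_0 + Δσ = 49.1 + 119 = 168.1 kPa.
Normally consolidated clay, so the full stress increment lies on the virgin compression line:
S_c = C_c·H/(1+e₀)·log₁₀(σ'_f/σ'_0) = 0.18×7.4/(1+0.92)×log₁₀(168.1/49.1)
    = 0.69375 × 0.53449 = 0.3708 m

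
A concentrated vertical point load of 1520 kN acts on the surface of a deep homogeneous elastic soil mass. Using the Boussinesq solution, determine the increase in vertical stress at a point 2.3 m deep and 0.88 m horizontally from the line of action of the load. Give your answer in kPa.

Δσ_z ≈ 97.5 kPa

Boussinesq vertical stress below a point load on an elastic half-space:
Δσ_z = 3P/(2πz²) · [1 + (r/z)²]^(−5/2)
r/z = 0.88/2.3 = 0.38261; [1+(r/z)²]^(−5/2) = 0.71067.
Δσ_z = 3×1520/(2π×2.3²) × 0.71067 = 137.19 × 0.71067 = 97.5 kPa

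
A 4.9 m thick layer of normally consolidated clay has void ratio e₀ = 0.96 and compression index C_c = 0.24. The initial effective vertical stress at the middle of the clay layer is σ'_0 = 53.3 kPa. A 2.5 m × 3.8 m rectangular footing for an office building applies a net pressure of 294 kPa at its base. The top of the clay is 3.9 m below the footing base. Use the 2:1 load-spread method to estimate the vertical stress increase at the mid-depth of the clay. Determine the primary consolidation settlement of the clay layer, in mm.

S_c ≈ 120 mm

Mid-depth of clay below the footing base: z = 3.9 + 4.9/2 = 6.35 m.
Stress increase at mid-clay by the 2:1 spreading method:
Δσ = qBL/((B+z)(L+z)) = 294×2.5×3.8/((2.5+6.35)(3.8+6.35)) = 31.093 kPa
Final effective stress: σ'_f = σ'_0 + Δσ = 53.3 + 31.093 = 84.393 kPa.
Normally consolidated clay, so the full stress increment lies on the virgin compression line:
S_c = C_c·H/(1+e₀)·log₁₀(σ'_f/σ'_0) = 0.24×4.9/(1+0.96)×log₁₀(84.393/53.3)
    = 0.6 × 0.19958 = 0.1197 m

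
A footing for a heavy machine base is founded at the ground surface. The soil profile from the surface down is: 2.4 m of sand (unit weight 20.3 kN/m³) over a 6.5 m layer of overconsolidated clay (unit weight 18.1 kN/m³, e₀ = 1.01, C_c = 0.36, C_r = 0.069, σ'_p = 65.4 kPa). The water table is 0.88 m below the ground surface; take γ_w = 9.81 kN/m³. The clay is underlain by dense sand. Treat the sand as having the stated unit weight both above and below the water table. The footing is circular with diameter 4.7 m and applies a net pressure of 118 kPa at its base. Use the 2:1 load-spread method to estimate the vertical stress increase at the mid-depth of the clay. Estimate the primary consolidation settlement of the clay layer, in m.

S_c ≈ 0.14 m

Mid-depth of clay below the ground surface: z = 2.4 + 6.5/2 = 5.65 m.
Total vertical stress at mid-clay: σ_v = 20.3×2.4 + 18.1×3.25 = 107.55 kPa.
Pore pressure: u = 9.81×(5.65 − 0.88) = 46.794 kPa.
Initial effective stress: σ'_0 = σ_v − u = 107.55 − 46.794 = 60.756 kPa.
Stress increase at mid-clay by the 2:1 spreading method:
Δσ ≈ qD²/(D+z)² = 118×4.7²/(4.7+5.65)² = 24.333 kPa
Final effective stress: σ'_f = 60.756 + 24.333 = 85.089 kPa.
σ'_f = 85.089 > σ'_p = 65.4 kPa, so the stress path crosses the preconsolidation pressure — recompression up to σ'_p, then virgin compression beyond:
S_c = H/(1+e₀)·[C_r·log₁₀(σ'_p/σ'_0) + C_c·log₁₀(σ'_f/σ'_p)]
    = 6.5/2.01 × [0.069×log₁₀(65.4/60.756) + 0.36×log₁₀(85.089/65.4)]
    = 3.2338 × [0.0022072 + 0.041146] = 0.1402 m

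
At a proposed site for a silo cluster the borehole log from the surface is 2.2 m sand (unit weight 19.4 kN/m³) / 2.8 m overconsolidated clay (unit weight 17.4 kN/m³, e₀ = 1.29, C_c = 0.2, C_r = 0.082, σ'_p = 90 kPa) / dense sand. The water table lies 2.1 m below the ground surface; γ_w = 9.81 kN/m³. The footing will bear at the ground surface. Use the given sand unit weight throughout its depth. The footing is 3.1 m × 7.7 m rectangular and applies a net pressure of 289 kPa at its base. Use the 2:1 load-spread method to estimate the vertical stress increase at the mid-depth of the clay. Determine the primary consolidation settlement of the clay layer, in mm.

Mid-depth of clay below the ground surface: z = 2.2 + 2.8/2 = 3.6 m.
Total vertical stress at mid-clay: σ_v = 19.4×2.2 + 17.4×1.4 = 67.04 kPa.
Pore pressure: u = 9.81×(3.6 − 2.1) = 14.715 kPa.
Initial effective stress: σ'_0 = σ_v − u = 67.04 − 14.715 = 52.325 kPa.
Stress increase at mid-clay by the 2:1 spreading method:
Δσ = qBL/((B+z)(L+z)) = 289×3.1×7.7/((3.1+3.6)(7.7+3.6)) = 91.116 kPa
Final effective stress: σ'_f = 52.325 + 91.116 = 143.44 kPa.
σ'_f = 143.44 > σ'_p = 90 kPa, so the stress path crosses the preconsolidation pressure — recompression up to σ'_p, then virgin compression beyond:
S_c = H/(1+e₀)·[C_r·log₁₀(σ'_p/σ'_0) + C_c·log₁₀(σ'_f/σ'_p)]
    = 2.8/2.29 × [0.082×log₁₀(90/52.325) + 0.2×log₁₀(143.44/90)]
    = 1.2227 × [0.019314 + 0.040486] = 0.07312 m

S_c ≈ 73.1 mm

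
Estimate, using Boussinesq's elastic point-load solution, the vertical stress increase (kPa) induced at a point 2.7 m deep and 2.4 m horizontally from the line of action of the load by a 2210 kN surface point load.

Δσ_z ≈ 33.8 kPa

Boussinesq vertical stress below a point load on an elastic half-space:
Δσ_z = 3P/(2πz²) · [1 + (r/z)²]^(−5/2)
r/z = 2.4/2.7 = 0.88889; [1+(r/z)²]^(−5/2) = 0.23323.
Δσ_z = 3×2210/(2π×2.7²) × 0.23323 = 144.75 × 0.23323 = 33.76 kPa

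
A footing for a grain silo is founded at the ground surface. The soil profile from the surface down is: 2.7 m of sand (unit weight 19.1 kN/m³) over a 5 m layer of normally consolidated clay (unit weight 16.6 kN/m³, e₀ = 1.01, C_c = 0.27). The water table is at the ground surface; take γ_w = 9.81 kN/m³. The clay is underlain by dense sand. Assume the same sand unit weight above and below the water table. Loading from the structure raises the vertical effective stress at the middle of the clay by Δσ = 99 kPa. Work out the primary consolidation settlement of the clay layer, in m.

Mid-depth of clay below the ground surface: z = 2.7 + 5/2 = 5.2 m.
Total vertical stress at mid-clay: σ_v = 19.1×2.7 + 16.6×2.5 = 93.07 kPa.
Pore pressure: u = 9.81×(5.2 − 0) = 51.012 kPa.
Initial effective stress: σ'_0 = σ_v − u = 93.07 − 51.012 = 42.058 kPa.
Final effective stress: σ'_f = σ'_0 + Δσ = 42.058 + 99 = 141.06 kPa.
Normally consolidated clay, so the full stress increment lies on the virgin compression line:
S_c = C_c·H/(1+e₀)·log₁₀(σ'_f/σ'_0) = 0.27×5/(1+1.01)×log₁₀(141.06/42.058)
    = 0.67164 × 0.52556 = 0.353 m

S_c ≈ 0.353 m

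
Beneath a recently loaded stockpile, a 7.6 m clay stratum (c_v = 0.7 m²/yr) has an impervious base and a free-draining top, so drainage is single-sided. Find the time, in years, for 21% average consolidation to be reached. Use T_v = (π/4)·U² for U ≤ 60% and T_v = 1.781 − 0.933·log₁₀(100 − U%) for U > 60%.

t ≈ 2.86 years

Drainage path length: H_d = H = 7.6 m (single drainage).
U ≤ 60%: T_v = (π/4)·U² = (π/4)×0.21² = 0.034636.
t = T_v·H_d²/c_v = 0.034636×7.6²/0.7 = 2.858 years.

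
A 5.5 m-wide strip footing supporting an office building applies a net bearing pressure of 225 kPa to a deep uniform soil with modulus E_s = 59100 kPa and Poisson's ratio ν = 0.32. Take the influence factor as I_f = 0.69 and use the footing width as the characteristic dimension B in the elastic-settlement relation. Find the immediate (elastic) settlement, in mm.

S_e ≈ 13 mm

Immediate (elastic) settlement: S_e = q·B·(1−ν²)/E_s · I_f.
S_e = 225 × 5.5 × (1 − 0.32²) / 59100 × 0.69
    = 225 × 5.5 × 0.8976 / 59100 × 0.69
    = 0.01297 m = 12.97 mm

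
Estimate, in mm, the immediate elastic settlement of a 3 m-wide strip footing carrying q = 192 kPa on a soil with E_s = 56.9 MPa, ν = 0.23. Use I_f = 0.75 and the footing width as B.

S_e ≈ 7.19 mm

Immediate (elastic) settlement: S_e = q·B·(1−ν²)/E_s · I_f.
E_s = 56.9 MPa = 56900 kPa.
S_e = 192 × 3 × (1 − 0.23²) / 56900 × 0.75
    = 192 × 3 × 0.9471 / 56900 × 0.75
    = 0.007191 m = 7.191 mm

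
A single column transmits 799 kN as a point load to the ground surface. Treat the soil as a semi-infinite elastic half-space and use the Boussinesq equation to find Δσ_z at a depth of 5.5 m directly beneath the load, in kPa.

Δσ_z ≈ 12.6 kPa

Boussinesq vertical stress below a point load on an elastic half-space:
Δσ_z = 3P/(2πz²) · [1 + (r/z)²]^(−5/2)
r/z = 0/5.5 = 0; [1+(r/z)²]^(−5/2) = 1.
Δσ_z = 3×799/(2π×5.5²) × 1 = 12.611 × 1 = 12.61 kPa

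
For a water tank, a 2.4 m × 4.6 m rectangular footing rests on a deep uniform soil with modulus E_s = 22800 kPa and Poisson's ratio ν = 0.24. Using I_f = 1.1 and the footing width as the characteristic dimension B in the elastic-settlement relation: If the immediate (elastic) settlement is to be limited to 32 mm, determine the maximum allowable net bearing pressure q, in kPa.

q ≈ 293 kPa

S_e = q·B·(1−ν²)/E_s · I_f  ⇒  q = S_e·E_s / (B·(1−ν²)·I_f).
q = 0.032 × 22800 / (2.4 × 0.9424 × 1.1) = 293.3 kPa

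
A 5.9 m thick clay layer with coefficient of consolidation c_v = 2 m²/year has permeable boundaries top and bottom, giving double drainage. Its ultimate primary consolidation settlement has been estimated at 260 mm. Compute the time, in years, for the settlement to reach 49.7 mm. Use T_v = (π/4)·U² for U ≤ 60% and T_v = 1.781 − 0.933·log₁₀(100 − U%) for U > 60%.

Drainage path length: H_d = H/2 = 2.95 m (double drainage).
U = S(t)/S_ult = 49.7/260 = 0.1912.
U ≤ 60%: T_v = (π/4)·U² = (π/4)×0.19115² = 0.028698.
t = T_v·H_d²/c_v = 0.028698×2.95²/2 = 0.1249 years.

t ≈ 0.125 years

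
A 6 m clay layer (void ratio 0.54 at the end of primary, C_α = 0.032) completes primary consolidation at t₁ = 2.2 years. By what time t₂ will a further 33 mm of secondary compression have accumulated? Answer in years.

t₂ ≈ 4.05 years

S_s = C_α·H/(1+e_p)·log₁₀(t₂/t₁) ⇒ log₁₀(t₂/t₁) = S_s·(1+e_p)/(C_α·H).
log₁₀(t₂/t₁) = 0.033 × (1+0.54) / (0.032×6) = 0.2647
t₂ = t₁ × 10^0.2647 = 2.2 × 1.839 = 4.047 years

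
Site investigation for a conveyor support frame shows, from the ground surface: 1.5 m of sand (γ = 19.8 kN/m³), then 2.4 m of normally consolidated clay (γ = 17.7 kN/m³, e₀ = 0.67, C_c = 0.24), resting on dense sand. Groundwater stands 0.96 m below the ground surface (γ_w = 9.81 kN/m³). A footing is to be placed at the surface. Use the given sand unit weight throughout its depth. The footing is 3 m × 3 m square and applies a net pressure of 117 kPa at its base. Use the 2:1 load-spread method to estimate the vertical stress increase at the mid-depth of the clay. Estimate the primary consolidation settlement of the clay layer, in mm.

S_c ≈ 101 mm

Mid-depth of clay below the ground surface: z = 1.5 + 2.4/2 = 2.7 m.
Total vertical stress at mid-clay: σ_v = 19.8×1.5 + 17.7×1.2 = 50.94 kPa.
Pore pressure: u = 9.81×(2.7 − 0.96) = 17.069 kPa.
Initial effective stress: σ'_0 = σ_v − u = 50.94 − 17.069 = 33.871 kPa.
Stress increase at mid-clay by the 2:1 spreading method:
Δσ = qBL/((B+z)(L+z)) = 117×3×3/((3+2.7)(3+2.7)) = 32.41 kPa
Final effective stress: σ'_f = σ'_0 + Δσ = 33.871 + 32.41 = 66.281 kPa.
Normally consolidated clay, so the full stress increment lies on the virgin compression line:
S_c = C_c·H/(1+e₀)·log₁₀(σ'_f/σ'_0) = 0.24×2.4/(1+0.67)×log₁₀(66.281/33.871)
    = 0.34491 × 0.29156 = 0.1006 m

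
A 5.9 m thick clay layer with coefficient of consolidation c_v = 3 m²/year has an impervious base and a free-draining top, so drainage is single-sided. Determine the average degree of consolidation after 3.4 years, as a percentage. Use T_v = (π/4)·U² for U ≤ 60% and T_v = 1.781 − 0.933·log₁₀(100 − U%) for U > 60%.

U ≈ 60.7 %

Drainage path length: H_d = H = 5.9 m (single drainage).
T_v = c_v·t/H_d² = 3×3.4/5.9² = 0.29302.
T_v = 0.29302 corresponds to the U > 60% branch:
U = 1 − 10^((1.781 − T_v)/0.933)/100 = 0.6066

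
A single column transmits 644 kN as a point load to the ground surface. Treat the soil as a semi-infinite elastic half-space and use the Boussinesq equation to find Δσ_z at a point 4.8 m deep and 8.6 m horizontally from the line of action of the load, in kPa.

Boussinesq vertical stress below a point load on an elastic half-space:
Δσ_z = 3P/(2πz²) · [1 + (r/z)²]^(−5/2)
r/z = 8.6/4.8 = 1.7917; [1+(r/z)²]^(−5/2) = 0.027496.
Δσ_z = 3×644/(2π×4.8²) × 0.027496 = 13.346 × 0.027496 = 0.367 kPa

Δσ_z ≈ 0.367 kPa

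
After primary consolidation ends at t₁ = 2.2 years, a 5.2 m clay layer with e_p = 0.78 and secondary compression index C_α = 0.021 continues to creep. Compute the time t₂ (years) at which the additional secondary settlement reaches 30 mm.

t₂ ≈ 6.78 years

S_s = C_α·H/(1+e_p)·log₁₀(t₂/t₁) ⇒ log₁₀(t₂/t₁) = S_s·(1+e_p)/(C_α·H).
log₁₀(t₂/t₁) = 0.03 × (1+0.78) / (0.021×5.2) = 0.489
t₂ = t₁ × 10^0.489 = 2.2 × 3.083 = 6.783 years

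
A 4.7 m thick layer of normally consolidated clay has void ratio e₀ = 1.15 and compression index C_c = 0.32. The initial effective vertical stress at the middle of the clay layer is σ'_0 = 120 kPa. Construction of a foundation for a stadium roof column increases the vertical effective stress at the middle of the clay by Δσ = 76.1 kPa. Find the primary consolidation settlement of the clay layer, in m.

Final effective stress: σ'_f = σ'_0 + Δσ = 120 + 76.1 = 196.1 kPa.
Normally consolidated clay, so the full stress increment lies on the virgin compression line:
S_c = C_c·H/(1+e₀)·log₁₀(σ'_f/σ'_0) = 0.32×4.7/(1+1.15)×log₁₀(196.1/120)
    = 0.69953 × 0.2133 = 0.1492 m

S_c ≈ 0.149 m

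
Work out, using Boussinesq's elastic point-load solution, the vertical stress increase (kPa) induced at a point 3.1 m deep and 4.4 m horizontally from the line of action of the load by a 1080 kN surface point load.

Δσ_z ≈ 3.4 kPa

Boussinesq vertical stress below a point load on an elastic half-space:
Δσ_z = 3P/(2πz²) · [1 + (r/z)²]^(−5/2)
r/z = 4.4/3.1 = 1.4194; [1+(r/z)²]^(−5/2) = 0.063378.
Δσ_z = 3×1080/(2π×3.1²) × 0.063378 = 53.659 × 0.063378 = 3.401 kPa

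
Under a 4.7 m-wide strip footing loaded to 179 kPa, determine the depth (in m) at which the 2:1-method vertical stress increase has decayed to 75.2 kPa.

2:1 spreading — at depth z the loaded area has grown by z in each plan dimension:
qB/(B+z) = Δσ_z ⇒ z = qB/Δσ_z − B = 179×4.7/75.2 − 4.7 = 6.487 m

z ≈ 6.49 m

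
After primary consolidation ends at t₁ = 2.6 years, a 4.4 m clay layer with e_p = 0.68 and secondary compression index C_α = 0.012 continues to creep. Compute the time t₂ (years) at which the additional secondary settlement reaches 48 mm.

t₂ ≈ 87.5 years

S_s = C_α·H/(1+e_p)·log₁₀(t₂/t₁) ⇒ log₁₀(t₂/t₁) = S_s·(1+e_p)/(C_α·H).
log₁₀(t₂/t₁) = 0.048 × (1+0.68) / (0.012×4.4) = 1.527
t₂ = t₁ × 10^1.527 = 2.6 × 33.67 = 87.55 years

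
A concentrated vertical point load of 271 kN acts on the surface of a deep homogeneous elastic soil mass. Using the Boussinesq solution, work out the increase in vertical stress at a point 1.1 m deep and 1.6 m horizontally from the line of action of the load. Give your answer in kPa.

Boussinesq vertical stress below a point load on an elastic half-space:
Δσ_z = 3P/(2πz²) · [1 + (r/z)²]^(−5/2)
r/z = 1.6/1.1 = 1.4545; [1+(r/z)²]^(−5/2) = 0.058359.
Δσ_z = 3×271/(2π×1.1²) × 0.058359 = 106.94 × 0.058359 = 6.241 kPa

Δσ_z ≈ 6.24 kPa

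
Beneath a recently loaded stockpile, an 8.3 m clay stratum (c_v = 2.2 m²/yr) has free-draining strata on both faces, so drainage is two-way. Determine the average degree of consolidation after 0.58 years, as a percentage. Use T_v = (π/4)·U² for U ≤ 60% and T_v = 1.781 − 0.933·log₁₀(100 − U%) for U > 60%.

U ≈ 30.7 %

Drainage path length: H_d = H/2 = 4.15 m (double drainage).
T_v = c_v·t/H_d² = 2.2×0.58/4.15² = 0.074089.
T_v = 0.074089 corresponds to the U ≤ 60% branch:
U = √(4T_v/π) = 0.3071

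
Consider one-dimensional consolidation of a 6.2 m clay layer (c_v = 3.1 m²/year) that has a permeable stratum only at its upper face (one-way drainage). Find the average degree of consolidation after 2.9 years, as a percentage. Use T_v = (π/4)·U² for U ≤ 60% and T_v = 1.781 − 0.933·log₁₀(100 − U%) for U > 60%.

Drainage path length: H_d = H = 6.2 m (single drainage).
T_v = c_v·t/H_d² = 3.1×2.9/6.2² = 0.23387.
T_v = 0.23387 corresponds to the U ≤ 60% branch:
U = √(4T_v/π) = 0.5457

U ≈ 54.6 %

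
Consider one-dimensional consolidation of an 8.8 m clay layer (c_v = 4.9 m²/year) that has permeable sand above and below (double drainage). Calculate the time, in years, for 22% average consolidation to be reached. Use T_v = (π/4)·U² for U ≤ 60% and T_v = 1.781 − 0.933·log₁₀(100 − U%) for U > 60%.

t ≈ 0.15 years

Drainage path length: H_d = H/2 = 4.4 m (double drainage).
U ≤ 60%: T_v = (π/4)·U² = (π/4)×0.22² = 0.038013.
t = T_v·H_d²/c_v = 0.038013×4.4²/4.9 = 0.1502 years.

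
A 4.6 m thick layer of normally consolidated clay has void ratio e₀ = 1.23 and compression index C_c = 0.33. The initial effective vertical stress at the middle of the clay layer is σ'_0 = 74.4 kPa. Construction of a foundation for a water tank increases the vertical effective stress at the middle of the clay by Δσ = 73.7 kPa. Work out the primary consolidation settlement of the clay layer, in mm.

Final effective stress: σ'_f = σ'_0 + Δσ = 74.4 + 73.7 = 148.1 kPa.
Normally consolidated clay, so the full stress increment lies on the virgin compression line:
S_c = C_c·H/(1+e₀)·log₁₀(σ'_f/σ'_0) = 0.33×4.6/(1+1.23)×log₁₀(148.1/74.4)
    = 0.68072 × 0.29898 = 0.2035 m

S_c ≈ 204 mm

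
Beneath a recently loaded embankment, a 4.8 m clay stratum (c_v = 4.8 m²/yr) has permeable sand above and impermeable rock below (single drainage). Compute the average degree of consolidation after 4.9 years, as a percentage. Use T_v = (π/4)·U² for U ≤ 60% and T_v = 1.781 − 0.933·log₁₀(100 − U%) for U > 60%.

Drainage path length: H_d = H = 4.8 m (single drainage).
T_v = c_v·t/H_d² = 4.8×4.9/4.8² = 1.0208.
T_v = 1.0208 corresponds to the U > 60% branch:
U = 1 − 10^((1.781 − T_v)/0.933)/100 = 0.9347

U ≈ 93.5 %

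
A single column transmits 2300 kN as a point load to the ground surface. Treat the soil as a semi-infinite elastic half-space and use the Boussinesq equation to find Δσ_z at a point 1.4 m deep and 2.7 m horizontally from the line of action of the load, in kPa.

Δσ_z ≈ 11.6 kPa

Boussinesq vertical stress below a point load on an elastic half-space:
Δσ_z = 3P/(2πz²) · [1 + (r/z)²]^(−5/2)
r/z = 2.7/1.4 = 1.9286; [1+(r/z)²]^(−5/2) = 0.020667.
Δσ_z = 3×2300/(2π×1.4²) × 0.020667 = 560.29 × 0.020667 = 11.58 kPa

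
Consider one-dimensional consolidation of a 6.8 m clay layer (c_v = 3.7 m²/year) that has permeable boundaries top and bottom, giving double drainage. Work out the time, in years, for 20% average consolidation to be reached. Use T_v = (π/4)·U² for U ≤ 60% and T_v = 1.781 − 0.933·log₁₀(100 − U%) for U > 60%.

Drainage path length: H_d = H/2 = 3.4 m (double drainage).
U ≤ 60%: T_v = (π/4)·U² = (π/4)×0.2² = 0.031416.
t = T_v·H_d²/c_v = 0.031416×3.4²/3.7 = 0.09815 years.

t ≈ 0.0982 years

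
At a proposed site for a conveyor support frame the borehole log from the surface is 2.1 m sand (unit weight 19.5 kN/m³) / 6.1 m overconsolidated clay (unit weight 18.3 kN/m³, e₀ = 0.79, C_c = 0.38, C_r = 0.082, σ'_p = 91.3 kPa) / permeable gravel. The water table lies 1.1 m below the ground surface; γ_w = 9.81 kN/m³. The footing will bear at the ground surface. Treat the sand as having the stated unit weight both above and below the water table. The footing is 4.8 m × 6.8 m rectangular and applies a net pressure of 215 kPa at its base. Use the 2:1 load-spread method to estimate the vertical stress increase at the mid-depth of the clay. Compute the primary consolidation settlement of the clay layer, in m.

S_c ≈ 0.192 m

Mid-depth of clay below the ground surface: z = 2.1 + 6.1/2 = 5.15 m.
Total vertical stress at mid-clay: σ_v = 19.5×2.1 + 18.3×3.05 = 96.765 kPa.
Pore pressure: u = 9.81×(5.15 − 1.1) = 39.73 kPa.
Initial effective stress: σ'_0 = σ_v − u = 96.765 − 39.73 = 57.035 kPa.
Stress increase at mid-clay by the 2:1 spreading method:
Δσ = qBL/((B+z)(L+z)) = 215×4.8×6.8/((4.8+5.15)(6.8+5.15)) = 59.02 kPa
Final effective stress: σ'_f = 57.035 + 59.02 = 116.06 kPa.
σ'_f = 116.06 > σ'_p = 91.3 kPa, so the stress path crosses the preconsolidation pressure — recompression up to σ'_p, then virgin compression beyond:
S_c = H/(1+e₀)·[C_r·log₁₀(σ'_p/σ'_0) + C_c·log₁₀(σ'_f/σ'_p)]
    = 6.1/1.79 × [0.082×log₁₀(91.3/57.035) + 0.38×log₁₀(116.06/91.3)]
    = 3.4078 × [0.016755 + 0.0396] = 0.192 m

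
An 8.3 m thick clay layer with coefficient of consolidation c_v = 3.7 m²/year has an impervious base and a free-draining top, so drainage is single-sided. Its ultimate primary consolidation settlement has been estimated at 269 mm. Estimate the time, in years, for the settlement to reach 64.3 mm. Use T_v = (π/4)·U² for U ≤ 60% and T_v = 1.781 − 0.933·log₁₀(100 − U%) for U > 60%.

t ≈ 0.836 years

Drainage path length: H_d = H = 8.3 m (single drainage).
U = S(t)/S_ult = 64.3/269 = 0.239.
U ≤ 60%: T_v = (π/4)·U² = (π/4)×0.23903² = 0.044875.
t = T_v·H_d²/c_v = 0.044875×8.3²/3.7 = 0.8355 years.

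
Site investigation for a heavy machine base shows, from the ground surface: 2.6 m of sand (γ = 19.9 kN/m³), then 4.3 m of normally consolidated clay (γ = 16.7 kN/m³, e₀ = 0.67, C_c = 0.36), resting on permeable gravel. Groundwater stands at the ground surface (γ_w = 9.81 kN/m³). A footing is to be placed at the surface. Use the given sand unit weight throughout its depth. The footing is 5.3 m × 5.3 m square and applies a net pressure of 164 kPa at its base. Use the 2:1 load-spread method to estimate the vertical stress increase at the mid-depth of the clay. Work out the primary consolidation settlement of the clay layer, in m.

S_c ≈ 0.301 m

Mid-depth of clay below the ground surface: z = 2.6 + 4.3/2 = 4.75 m.
Total vertical stress at mid-clay: σ_v = 19.9×2.6 + 16.7×2.15 = 87.645 kPa.
Pore pressure: u = 9.81×(4.75 − 0) = 46.598 kPa.
Initial effective stress: σ'_0 = σ_v − u = 87.645 − 46.598 = 41.047 kPa.
Stress increase at mid-clay by the 2:1 spreading method:
Δσ = qBL/((B+z)(L+z)) = 164×5.3×5.3/((5.3+4.75)(5.3+4.75)) = 45.61 kPa
Final effective stress: σ'_f = σ'_0 + Δσ = 41.047 + 45.61 = 86.657 kPa.
Normally consolidated clay, so the full stress increment lies on the virgin compression line:
S_c = C_c·H/(1+e₀)·log₁₀(σ'_f/σ'_0) = 0.36×4.3/(1+0.67)×log₁₀(86.657/41.047)
    = 0.92695 × 0.32452 = 0.3008 m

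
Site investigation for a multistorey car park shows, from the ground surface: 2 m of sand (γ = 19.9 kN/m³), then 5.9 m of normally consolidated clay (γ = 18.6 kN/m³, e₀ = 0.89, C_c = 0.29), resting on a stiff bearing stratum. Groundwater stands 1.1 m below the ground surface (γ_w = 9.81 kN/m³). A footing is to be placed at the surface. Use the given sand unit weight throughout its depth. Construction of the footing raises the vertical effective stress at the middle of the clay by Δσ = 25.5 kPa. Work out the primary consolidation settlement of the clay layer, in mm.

Mid-depth of clay below the ground surface: z = 2 + 5.9/2 = 4.95 m.
Total vertical stress at mid-clay: σ_v = 19.9×2 + 18.6×2.95 = 94.67 kPa.
Pore pressure: u = 9.81×(4.95 − 1.1) = 37.769 kPa.
Initial effective stress: σ'_0 = σ_v − u = 94.67 − 37.769 = 56.901 kPa.
Final effective stress: σ'_f = σ'_0 + Δσ = 56.901 + 25.5 = 82.401 kPa.
Normally consolidated clay, so the full stress increment lies on the virgin compression line:
S_c = C_c·H/(1+e₀)·log₁₀(σ'_f/σ'_0) = 0.29×5.9/(1+0.89)×log₁₀(82.401/56.901)
    = 0.90529 × 0.16081 = 0.1456 m

S_c ≈ 146 mm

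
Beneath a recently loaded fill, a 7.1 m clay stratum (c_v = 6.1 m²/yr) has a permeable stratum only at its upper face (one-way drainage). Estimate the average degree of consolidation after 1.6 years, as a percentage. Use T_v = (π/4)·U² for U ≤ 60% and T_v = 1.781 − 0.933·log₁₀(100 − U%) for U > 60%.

U ≈ 49.6 %

Drainage path length: H_d = H = 7.1 m (single drainage).
T_v = c_v·t/H_d² = 6.1×1.6/7.1² = 0.19361.
T_v = 0.19361 corresponds to the U ≤ 60% branch:
U = √(4T_v/π) = 0.4965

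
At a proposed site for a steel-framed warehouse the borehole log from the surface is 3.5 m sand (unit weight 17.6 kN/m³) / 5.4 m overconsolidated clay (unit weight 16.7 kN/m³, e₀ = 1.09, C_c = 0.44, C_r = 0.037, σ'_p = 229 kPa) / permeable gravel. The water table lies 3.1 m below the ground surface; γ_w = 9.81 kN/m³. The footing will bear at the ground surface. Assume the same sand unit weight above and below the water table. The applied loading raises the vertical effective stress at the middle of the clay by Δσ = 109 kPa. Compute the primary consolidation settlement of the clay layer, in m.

S_c ≈ 0.0368 m

Mid-depth of clay below the ground surface: z = 3.5 + 5.4/2 = 6.2 m.
Total vertical stress at mid-clay: σ_v = 17.6×3.5 + 16.7×2.7 = 106.69 kPa.
Pore pressure: u = 9.81×(6.2 − 3.1) = 30.411 kPa.
Initial effective stress: σ'_0 = σ_v − u = 106.69 − 30.411 = 76.279 kPa.
Final effective stress: σ'_f = 76.279 + 109 = 185.28 kPa.
σ'_f = 185.28 ≤ σ'_p = 229 kPa, so the clay remains overconsolidated and only the recompression index applies:
S_c = C_r·H/(1+e₀)·log₁₀(σ'_f/σ'_0) = 0.037×5.4/2.09×log₁₀(185.28/76.279)
    = 0.095597 × 0.38542 = 0.03684 m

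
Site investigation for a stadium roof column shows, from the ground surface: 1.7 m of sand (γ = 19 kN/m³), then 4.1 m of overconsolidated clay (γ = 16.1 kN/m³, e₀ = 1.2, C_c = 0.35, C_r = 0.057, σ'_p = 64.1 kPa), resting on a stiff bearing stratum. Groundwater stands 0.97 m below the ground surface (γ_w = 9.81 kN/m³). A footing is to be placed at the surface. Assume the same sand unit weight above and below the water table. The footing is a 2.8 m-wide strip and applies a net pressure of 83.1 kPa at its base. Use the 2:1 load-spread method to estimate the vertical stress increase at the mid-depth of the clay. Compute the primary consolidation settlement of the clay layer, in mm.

Mid-depth of clay below the ground surface: z = 1.7 + 4.1/2 = 3.75 m.
Total vertical stress at mid-clay: σ_v = 19×1.7 + 16.1×2.05 = 65.305 kPa.
Pore pressure: u = 9.81×(3.75 − 0.97) = 27.272 kPa.
Initial effective stress: σ'_0 = σ_v − u = 65.305 − 27.272 = 38.033 kPa.
Stress increase at mid-clay by the 2:1 spreading method:
Δσ = qB/(B+z) = 83.1×2.8/(2.8+3.75) = 35.524 kPa
Final effective stress: σ'_f = 38.033 + 35.524 = 73.557 kPa.
σ'_f = 73.557 > σ'_p = 64.1 kPa, so the stress path crosses the preconsolidation pressure — recompression up to σ'_p, then virgin compression beyond:
S_c = H/(1+e₀)·[C_r·log₁₀(σ'_p/σ'_0) + C_c·log₁₀(σ'_f/σ'_p)]
    = 4.1/2.2 × [0.057×log₁₀(64.1/38.033) + 0.35×log₁₀(73.557/64.1)]
    = 1.8636 × [0.012922 + 0.020918] = 0.06306 m

S_c ≈ 63.1 mm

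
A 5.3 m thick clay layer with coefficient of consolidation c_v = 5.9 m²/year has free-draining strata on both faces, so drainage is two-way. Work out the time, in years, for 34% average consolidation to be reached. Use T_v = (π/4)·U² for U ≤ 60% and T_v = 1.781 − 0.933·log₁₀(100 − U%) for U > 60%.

t ≈ 0.108 years

Drainage path length: H_d = H/2 = 2.65 m (double drainage).
U ≤ 60%: T_v = (π/4)·U² = (π/4)×0.34² = 0.090792.
t = T_v·H_d²/c_v = 0.090792×2.65²/5.9 = 0.1081 years.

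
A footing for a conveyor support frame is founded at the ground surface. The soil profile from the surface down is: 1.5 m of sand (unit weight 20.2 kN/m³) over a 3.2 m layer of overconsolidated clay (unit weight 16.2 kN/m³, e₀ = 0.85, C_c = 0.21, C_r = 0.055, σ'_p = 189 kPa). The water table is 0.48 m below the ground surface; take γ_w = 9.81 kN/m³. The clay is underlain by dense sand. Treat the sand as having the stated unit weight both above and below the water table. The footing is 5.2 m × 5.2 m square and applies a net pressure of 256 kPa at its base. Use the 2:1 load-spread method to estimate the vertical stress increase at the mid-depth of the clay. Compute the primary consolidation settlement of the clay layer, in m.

S_c ≈ 0.0602 m

Mid-depth of clay below the ground surface: z = 1.5 + 3.2/2 = 3.1 m.
Total vertical stress at mid-clay: σ_v = 20.2×1.5 + 16.2×1.6 = 56.22 kPa.
Pore pressure: u = 9.81×(3.1 − 0.48) = 25.702 kPa.
Initial effective stress: σ'_0 = σ_v − u = 56.22 − 25.702 = 30.518 kPa.
Stress increase at mid-clay by the 2:1 spreading method:
Δσ = qBL/((B+z)(L+z)) = 256×5.2×5.2/((5.2+3.1)(5.2+3.1)) = 100.48 kPa
Final effective stress: σ'_f = 30.518 + 100.48 = 131 kPa.
σ'_f = 131 ≤ σ'_p = 189 kPa, so the clay remains overconsolidated and only the recompression index applies:
S_c = C_r·H/(1+e₀)·log₁₀(σ'_f/σ'_0) = 0.055×3.2/1.85×log₁₀(131/30.518)
    = 0.095133 × 0.63272 = 0.06019 m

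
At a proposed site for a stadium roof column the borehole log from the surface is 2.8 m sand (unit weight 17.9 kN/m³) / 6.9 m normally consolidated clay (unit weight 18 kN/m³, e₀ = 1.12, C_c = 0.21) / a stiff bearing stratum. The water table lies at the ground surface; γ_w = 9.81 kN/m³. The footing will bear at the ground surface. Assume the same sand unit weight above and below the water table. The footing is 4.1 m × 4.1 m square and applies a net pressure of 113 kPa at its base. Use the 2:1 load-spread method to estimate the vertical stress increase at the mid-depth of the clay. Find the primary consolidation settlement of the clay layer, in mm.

Mid-depth of clay below the ground surface: z = 2.8 + 6.9/2 = 6.25 m.
Total vertical stress at mid-clay: σ_v = 17.9×2.8 + 18×3.45 = 112.22 kPa.
Pore pressure: u = 9.81×(6.25 − 0) = 61.312 kPa.
Initial effective stress: σ'_0 = σ_v − u = 112.22 − 61.312 = 50.908 kPa.
Stress increase at mid-clay by the 2:1 spreading method:
Δσ = qBL/((B+z)(L+z)) = 113×4.1×4.1/((4.1+6.25)(4.1+6.25)) = 17.732 kPa
Final effective stress: σ'_f = σ'_0 + Δσ = 50.908 + 17.732 = 68.64 kPa.
Normally consolidated clay, so the full stress increment lies on the virgin compression line:
S_c = C_c·H/(1+e₀)·log₁₀(σ'_f/σ'_0) = 0.21×6.9/(1+1.12)×log₁₀(68.64/50.908)
    = 0.68349 × 0.12979 = 0.08871 m

S_c ≈ 88.7 mm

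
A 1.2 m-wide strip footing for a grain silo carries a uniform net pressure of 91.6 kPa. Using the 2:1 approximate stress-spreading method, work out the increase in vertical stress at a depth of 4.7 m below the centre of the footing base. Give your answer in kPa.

By the 2:1 method the load spreads at 1 horizontal : 2 vertical, so at depth z the loaded area has grown by z in each plan dimension:
Δσ = qB/(B+z) = 91.6×1.2/(1.2+4.7) = 18.631 kPa

Δσ_z ≈ 18.6 kPa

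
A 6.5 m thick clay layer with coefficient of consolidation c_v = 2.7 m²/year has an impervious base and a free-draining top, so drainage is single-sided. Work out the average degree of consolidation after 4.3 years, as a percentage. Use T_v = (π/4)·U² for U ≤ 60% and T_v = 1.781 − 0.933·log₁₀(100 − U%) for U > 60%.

U ≈ 59.2 %

Drainage path length: H_d = H = 6.5 m (single drainage).
T_v = c_v·t/H_d² = 2.7×4.3/6.5² = 0.27479.
T_v = 0.27479 corresponds to the U ≤ 60% branch:
U = √(4T_v/π) = 0.5915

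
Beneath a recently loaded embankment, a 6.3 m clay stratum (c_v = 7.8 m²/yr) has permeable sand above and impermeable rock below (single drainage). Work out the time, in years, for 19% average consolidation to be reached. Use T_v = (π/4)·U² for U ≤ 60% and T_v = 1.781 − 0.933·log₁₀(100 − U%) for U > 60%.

Drainage path length: H_d = H = 6.3 m (single drainage).
U ≤ 60%: T_v = (π/4)·U² = (π/4)×0.19² = 0.028353.
t = T_v·H_d²/c_v = 0.028353×6.3²/7.8 = 0.1443 years.

t ≈ 0.144 years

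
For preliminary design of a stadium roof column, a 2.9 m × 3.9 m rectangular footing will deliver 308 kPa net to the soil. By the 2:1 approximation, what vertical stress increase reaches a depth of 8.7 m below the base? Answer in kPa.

Δσ_z ≈ 23.8 kPa

By the 2:1 method the load spreads at 1 horizontal : 2 vertical, so at depth z the loaded area has grown by z in each plan dimension:
Δσ = qBL/((B+z)(L+z)) = 308×2.9×3.9/((2.9+8.7)(3.9+8.7)) = 23.833 kPa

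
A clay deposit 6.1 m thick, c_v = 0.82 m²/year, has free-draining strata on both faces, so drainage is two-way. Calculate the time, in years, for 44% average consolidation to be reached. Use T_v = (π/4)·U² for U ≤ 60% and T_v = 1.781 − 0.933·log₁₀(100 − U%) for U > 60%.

t ≈ 1.72 years

Drainage path length: H_d = H/2 = 3.05 m (double drainage).
U ≤ 60%: T_v = (π/4)·U² = (π/4)×0.44² = 0.15205.
t = T_v·H_d²/c_v = 0.15205×3.05²/0.82 = 1.725 years.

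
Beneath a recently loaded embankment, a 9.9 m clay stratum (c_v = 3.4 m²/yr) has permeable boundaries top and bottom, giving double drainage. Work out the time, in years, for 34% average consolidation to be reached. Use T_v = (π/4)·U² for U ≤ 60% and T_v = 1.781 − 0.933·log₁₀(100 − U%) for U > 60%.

t ≈ 0.654 years

Drainage path length: H_d = H/2 = 4.95 m (double drainage).
U ≤ 60%: T_v = (π/4)·U² = (π/4)×0.34² = 0.090792.
t = T_v·H_d²/c_v = 0.090792×4.95²/3.4 = 0.6543 years.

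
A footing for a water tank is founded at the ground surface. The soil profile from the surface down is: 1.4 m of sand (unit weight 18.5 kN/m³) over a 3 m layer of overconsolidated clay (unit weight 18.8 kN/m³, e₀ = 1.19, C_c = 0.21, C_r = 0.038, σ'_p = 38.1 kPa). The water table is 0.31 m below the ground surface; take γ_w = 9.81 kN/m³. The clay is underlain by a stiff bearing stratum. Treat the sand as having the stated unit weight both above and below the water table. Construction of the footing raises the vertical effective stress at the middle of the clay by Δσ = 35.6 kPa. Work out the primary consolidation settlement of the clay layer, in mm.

Mid-depth of clay below the ground surface: z = 1.4 + 3/2 = 2.9 m.
Total vertical stress at mid-clay: σ_v = 18.5×1.4 + 18.8×1.5 = 54.1 kPa.
Pore pressure: u = 9.81×(2.9 − 0.31) = 25.408 kPa.
Initial effective stress: σ'_0 = σ_v − u = 54.1 − 25.408 = 28.692 kPa.
Final effective stress: σ'_f = 28.692 + 35.6 = 64.292 kPa.
σ'_f = 64.292 > σ'_p = 38.1 kPa, so the stress path crosses the preconsolidation pressure — recompression up to σ'_p, then virgin compression beyond:
S_c = H/(1+e₀)·[C_r·log₁₀(σ'_p/σ'_0) + C_c·log₁₀(σ'_f/σ'_p)]
    = 3/2.19 × [0.038×log₁₀(38.1/28.692) + 0.21×log₁₀(64.292/38.1)]
    = 1.3699 × [0.0046802 + 0.047719] = 0.07178 m

S_c ≈ 71.8 mm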